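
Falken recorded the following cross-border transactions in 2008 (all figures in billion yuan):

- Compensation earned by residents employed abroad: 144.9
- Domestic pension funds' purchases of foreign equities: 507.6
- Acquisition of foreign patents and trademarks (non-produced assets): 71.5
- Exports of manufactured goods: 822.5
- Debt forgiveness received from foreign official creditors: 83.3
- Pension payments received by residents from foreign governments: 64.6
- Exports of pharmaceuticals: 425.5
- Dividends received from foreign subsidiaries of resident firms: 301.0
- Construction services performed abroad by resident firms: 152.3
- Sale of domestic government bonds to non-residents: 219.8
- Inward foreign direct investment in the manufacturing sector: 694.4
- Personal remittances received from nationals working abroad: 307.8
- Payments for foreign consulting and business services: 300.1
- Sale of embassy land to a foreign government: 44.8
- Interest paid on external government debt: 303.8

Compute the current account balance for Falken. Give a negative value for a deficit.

Goods: 425.5 + 822.5 = 1248.0
Services: -300.1 + 152.3 = -147.8
Primary income: -303.8 + 144.9 + 301.0 = 142.1
Secondary income: 307.8 + 64.6 = 372.4
Current account = 1248.0 + (-147.8) + 142.1 + 372.4 = 1614.7
(Excluded from the current account — financial account: domestic pension funds' purchases of foreign equities 507.6, sale of domestic government bonds to non-residents 219.8, inward foreign direct investment in the manufacturing sector 694.4; capital account: acquisition of foreign patents and trademarks (non-produced assets) 71.5, debt forgiveness received from foreign official creditors 83.3, sale of embassy land to a foreign government 44.8.)

1614.7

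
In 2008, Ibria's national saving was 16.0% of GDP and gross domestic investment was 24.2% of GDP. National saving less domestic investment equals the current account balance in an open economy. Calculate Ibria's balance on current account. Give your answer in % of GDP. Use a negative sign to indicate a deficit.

-8.2

S - I = CA (net lending to the rest of the world).
CA = S - I = 16.0 - 24.2 = -8.2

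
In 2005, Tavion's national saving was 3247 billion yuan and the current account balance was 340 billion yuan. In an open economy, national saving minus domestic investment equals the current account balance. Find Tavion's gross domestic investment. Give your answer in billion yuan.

2907

S - I = CA (net lending to the rest of the world).
I = S - CA = 3247 - 340 = 2907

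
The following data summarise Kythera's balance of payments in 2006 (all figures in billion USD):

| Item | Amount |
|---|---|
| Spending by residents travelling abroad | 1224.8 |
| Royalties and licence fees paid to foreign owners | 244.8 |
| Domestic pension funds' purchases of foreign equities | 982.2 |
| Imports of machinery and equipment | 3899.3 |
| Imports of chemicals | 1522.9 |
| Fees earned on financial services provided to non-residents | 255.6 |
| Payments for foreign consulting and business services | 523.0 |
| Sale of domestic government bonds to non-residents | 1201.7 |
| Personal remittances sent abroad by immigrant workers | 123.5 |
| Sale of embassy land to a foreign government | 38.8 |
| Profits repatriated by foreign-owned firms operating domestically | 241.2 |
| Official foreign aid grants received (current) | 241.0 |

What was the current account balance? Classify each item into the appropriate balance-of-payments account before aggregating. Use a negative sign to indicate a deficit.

Goods: -3899.3 - 1522.9 = -5422.2
Services: -244.8 + 255.6 - 1224.8 - 523.0 = -1737.0
Primary income: -241.2
Secondary income: 241.0 - 123.5 = 117.5
Current account = (-5422.2) + (-1737.0) + (-241.2) + 117.5 = -7282.9
(Excluded from the current account — financial account: domestic pension funds' purchases of foreign equities 982.2, sale of domestic government bonds to non-residents 1201.7; capital account: sale of embassy land to a foreign government 38.8.)

-7282.9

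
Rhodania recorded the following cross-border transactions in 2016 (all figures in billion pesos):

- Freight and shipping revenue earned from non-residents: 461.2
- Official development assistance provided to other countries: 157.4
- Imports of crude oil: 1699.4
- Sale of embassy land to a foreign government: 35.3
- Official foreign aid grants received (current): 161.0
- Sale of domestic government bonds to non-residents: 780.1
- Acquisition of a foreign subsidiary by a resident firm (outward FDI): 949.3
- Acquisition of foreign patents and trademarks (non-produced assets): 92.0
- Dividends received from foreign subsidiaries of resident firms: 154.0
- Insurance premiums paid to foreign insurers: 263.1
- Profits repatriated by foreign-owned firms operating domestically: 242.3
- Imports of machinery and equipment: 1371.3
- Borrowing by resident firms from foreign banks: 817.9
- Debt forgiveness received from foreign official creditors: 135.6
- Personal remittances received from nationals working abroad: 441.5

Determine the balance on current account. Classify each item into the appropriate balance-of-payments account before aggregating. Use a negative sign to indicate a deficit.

Goods: -1371.3 - 1699.4 = -3070.7
Services: 461.2 - 263.1 = 198.1
Primary income: 154.0 - 242.3 = -88.3
Secondary income: 161.0 - 157.4 + 441.5 = 445.1
Current account = (-3070.7) + 198.1 + (-88.3) + 445.1 = -2515.8
(Excluded from the current account — capital account: sale of embassy land to a foreign government 35.3, acquisition of foreign patents and trademarks (non-produced assets) 92.0, debt forgiveness received from foreign official creditors 135.6; financial account: sale of domestic government bonds to non-residents 780.1, acquisition of a foreign subsidiary by a resident firm (outward FDI) 949.3, borrowing by resident firms from foreign banks 817.9.)

-2515.8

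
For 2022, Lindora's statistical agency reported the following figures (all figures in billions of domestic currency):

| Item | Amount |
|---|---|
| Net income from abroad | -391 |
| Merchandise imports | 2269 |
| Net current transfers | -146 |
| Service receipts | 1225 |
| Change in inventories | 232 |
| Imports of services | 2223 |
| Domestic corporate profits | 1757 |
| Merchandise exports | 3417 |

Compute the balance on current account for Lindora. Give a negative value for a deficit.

-387

Goods balance = 3417 - 2269 = 1148
Services balance = 1225 - 2223 = -998
Trade balance (goods + services) = 1148 + (-998) = 150
Net primary income = -391
Net secondary income = -146
Current account = 150 + (-391) + (-146) = -387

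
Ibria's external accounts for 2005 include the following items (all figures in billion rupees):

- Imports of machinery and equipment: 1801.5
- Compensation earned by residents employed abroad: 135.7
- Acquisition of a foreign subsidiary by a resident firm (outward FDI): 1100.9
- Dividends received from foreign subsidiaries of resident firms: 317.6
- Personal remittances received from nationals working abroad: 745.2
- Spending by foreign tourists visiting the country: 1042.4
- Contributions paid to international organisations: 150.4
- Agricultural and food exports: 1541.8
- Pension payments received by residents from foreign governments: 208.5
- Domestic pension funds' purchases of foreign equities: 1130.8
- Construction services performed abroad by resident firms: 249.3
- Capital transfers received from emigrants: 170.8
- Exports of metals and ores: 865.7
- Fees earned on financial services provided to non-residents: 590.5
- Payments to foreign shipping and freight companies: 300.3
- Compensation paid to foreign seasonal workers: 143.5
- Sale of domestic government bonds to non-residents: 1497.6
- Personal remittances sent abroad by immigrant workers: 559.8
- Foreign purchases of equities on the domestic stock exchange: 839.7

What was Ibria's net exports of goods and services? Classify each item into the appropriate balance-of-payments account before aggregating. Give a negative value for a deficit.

2187.9

Goods: -1801.5 + 865.7 + 1541.8 = 606.0
Services: 249.3 - 300.3 + 590.5 + 1042.4 = 1581.9
Trade balance = 606.0 + 1581.9 = 2187.9
(Excluded from the trade balance — primary income: compensation earned by residents employed abroad 135.7, dividends received from foreign subsidiaries of resident firms 317.6, compensation paid to foreign seasonal workers 143.5; financial account: acquisition of a foreign subsidiary by a resident firm (outward FDI) 1100.9, domestic pension funds' purchases of foreign equities 1130.8, sale of domestic government bonds to non-residents 1497.6, foreign purchases of equities on the domestic stock exchange 839.7; secondary income: personal remittances received from nationals working abroad 745.2, contributions paid to international organisations 150.4, pension payments received by residents from foreign governments 208.5, personal remittances sent abroad by immigrant workers 559.8; capital account: capital transfers received from emigrants 170.8.)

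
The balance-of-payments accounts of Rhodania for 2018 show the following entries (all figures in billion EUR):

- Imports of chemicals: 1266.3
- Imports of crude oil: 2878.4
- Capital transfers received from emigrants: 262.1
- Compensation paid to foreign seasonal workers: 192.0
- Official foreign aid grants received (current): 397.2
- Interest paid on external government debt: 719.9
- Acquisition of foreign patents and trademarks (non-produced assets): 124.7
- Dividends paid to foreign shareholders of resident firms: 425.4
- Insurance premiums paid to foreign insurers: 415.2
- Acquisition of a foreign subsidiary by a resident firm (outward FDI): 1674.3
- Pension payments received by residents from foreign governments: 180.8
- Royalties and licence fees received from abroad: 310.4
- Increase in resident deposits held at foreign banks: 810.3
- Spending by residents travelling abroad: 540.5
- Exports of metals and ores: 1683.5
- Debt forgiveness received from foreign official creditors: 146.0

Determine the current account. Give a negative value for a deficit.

Goods: -1266.3 - 2878.4 + 1683.5 = -2461.2
Services: 310.4 - 540.5 - 415.2 = -645.3
Primary income: -192.0 - 425.4 - 719.9 = -1337.3
Secondary income: 180.8 + 397.2 = 578.0
Current account = (-2461.2) + (-645.3) + (-1337.3) + 578.0 = -3865.8
(Excluded from the current account — capital account: capital transfers received from emigrants 262.1, acquisition of foreign patents and trademarks (non-produced assets) 124.7, debt forgiveness received from foreign official creditors 146.0; financial account: acquisition of a foreign subsidiary by a resident firm (outward FDI) 1674.3, increase in resident deposits held at foreign banks 810.3.)

-3865.8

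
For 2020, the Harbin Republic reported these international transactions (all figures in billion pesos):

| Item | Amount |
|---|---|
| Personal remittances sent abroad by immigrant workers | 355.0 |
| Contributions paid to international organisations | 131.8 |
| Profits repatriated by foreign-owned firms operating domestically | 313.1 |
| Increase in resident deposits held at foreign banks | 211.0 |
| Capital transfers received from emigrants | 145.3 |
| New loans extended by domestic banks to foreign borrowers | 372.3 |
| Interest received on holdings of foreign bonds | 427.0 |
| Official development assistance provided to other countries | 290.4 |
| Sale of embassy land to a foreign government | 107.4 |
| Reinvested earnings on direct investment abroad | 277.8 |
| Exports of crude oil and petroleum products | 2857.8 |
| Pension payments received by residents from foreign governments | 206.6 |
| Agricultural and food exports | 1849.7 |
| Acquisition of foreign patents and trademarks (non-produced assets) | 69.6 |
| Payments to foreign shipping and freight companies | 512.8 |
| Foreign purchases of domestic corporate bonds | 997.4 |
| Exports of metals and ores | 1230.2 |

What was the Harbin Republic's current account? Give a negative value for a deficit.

Goods: 1849.7 + 1230.2 + 2857.8 = 5937.7
Services: -512.8
Primary income: 427.0 + 277.8 - 313.1 = 391.7
Secondary income: -290.4 - 355.0 - 131.8 + 206.6 = -570.6
Current account = 5937.7 + (-512.8) + 391.7 + (-570.6) = 5246.0
(Excluded from the current account — financial account: increase in resident deposits held at foreign banks 211.0, new loans extended by domestic banks to foreign borrowers 372.3, foreign purchases of domestic corporate bonds 997.4; capital account: capital transfers received from emigrants 145.3, sale of embassy land to a foreign government 107.4, acquisition of foreign patents and trademarks (non-produced assets) 69.6.)

5246.0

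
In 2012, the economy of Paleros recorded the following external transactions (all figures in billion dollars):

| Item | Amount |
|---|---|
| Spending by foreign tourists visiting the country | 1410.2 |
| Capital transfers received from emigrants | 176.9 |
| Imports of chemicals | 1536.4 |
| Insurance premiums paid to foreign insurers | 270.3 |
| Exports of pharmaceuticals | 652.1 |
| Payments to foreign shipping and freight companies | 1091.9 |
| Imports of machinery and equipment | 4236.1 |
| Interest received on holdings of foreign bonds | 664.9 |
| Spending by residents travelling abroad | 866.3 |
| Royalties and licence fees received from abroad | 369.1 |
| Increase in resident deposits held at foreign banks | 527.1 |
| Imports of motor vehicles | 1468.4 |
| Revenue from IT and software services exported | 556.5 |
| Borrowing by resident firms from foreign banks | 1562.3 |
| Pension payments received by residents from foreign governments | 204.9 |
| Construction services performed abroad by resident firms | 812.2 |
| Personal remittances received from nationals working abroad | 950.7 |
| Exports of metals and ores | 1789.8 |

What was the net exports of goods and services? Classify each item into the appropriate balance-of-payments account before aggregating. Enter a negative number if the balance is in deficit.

-3879.5

Goods: 1789.8 - 1536.4 + 652.1 - 1468.4 - 4236.1 = -4799.0
Services: -1091.9 + 812.2 + 369.1 - 866.3 + 556.5 + 1410.2 - 270.3 = 919.5
Trade balance = -4799.0 + 919.5 = -3879.5
(Excluded from the trade balance — capital account: capital transfers received from emigrants 176.9; primary income: interest received on holdings of foreign bonds 664.9; financial account: increase in resident deposits held at foreign banks 527.1, borrowing by resident firms from foreign banks 1562.3; secondary income: pension payments received by residents from foreign governments 204.9, personal remittances received from nationals working abroad 950.7.)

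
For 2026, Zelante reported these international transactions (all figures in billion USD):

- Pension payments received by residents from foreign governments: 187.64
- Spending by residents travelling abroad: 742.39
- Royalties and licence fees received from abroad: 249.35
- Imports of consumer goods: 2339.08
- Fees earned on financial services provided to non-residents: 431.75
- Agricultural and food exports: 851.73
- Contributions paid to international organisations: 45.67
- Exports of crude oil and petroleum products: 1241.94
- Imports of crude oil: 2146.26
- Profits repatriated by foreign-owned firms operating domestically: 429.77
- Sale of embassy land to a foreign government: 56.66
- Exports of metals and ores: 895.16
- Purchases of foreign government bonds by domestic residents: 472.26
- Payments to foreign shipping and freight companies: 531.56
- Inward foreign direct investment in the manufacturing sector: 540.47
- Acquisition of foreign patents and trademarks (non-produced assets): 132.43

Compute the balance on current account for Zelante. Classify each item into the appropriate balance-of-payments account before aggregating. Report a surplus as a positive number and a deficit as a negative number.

-2377.16

Goods: 895.16 + 851.73 - 2146.26 + 1241.94 - 2339.08 = -1496.51
Services: -531.56 + 431.75 - 742.39 + 249.35 = -592.85
Primary income: -429.77
Secondary income: 187.64 - 45.67 = 141.97
Current account = (-1496.51) + (-592.85) + (-429.77) + 141.97 = -2377.16
(Excluded from the current account — capital account: sale of embassy land to a foreign government 56.66, acquisition of foreign patents and trademarks (non-produced assets) 132.43; financial account: purchases of foreign government bonds by domestic residents 472.26, inward foreign direct investment in the manufacturing sector 540.47.)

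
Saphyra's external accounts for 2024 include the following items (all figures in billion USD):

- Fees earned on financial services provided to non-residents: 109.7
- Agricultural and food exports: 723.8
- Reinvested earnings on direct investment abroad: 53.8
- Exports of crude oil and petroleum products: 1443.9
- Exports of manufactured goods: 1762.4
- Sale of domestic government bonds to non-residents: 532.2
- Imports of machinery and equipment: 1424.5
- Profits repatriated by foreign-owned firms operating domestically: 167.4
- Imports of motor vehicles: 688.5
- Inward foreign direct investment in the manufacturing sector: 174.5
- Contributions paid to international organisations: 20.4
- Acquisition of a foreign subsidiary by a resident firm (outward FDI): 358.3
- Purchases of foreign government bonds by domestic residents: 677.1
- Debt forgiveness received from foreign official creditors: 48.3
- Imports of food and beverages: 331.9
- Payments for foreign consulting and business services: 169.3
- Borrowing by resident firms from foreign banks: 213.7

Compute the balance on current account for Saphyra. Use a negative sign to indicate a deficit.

1291.6

Goods: -1424.5 - 331.9 + 1443.9 + 723.8 + 1762.4 - 688.5 = 1485.2
Services: -169.3 + 109.7 = -59.6
Primary income: -167.4 + 53.8 = -113.6
Secondary income: -20.4
Current account = 1485.2 + (-59.6) + (-113.6) + (-20.4) = 1291.6
(Excluded from the current account — financial account: sale of domestic government bonds to non-residents 532.2, inward foreign direct investment in the manufacturing sector 174.5, acquisition of a foreign subsidiary by a resident firm (outward FDI) 358.3, purchases of foreign government bonds by domestic residents 677.1, borrowing by resident firms from foreign banks 213.7; capital account: debt forgiveness received from foreign official creditors 48.3.)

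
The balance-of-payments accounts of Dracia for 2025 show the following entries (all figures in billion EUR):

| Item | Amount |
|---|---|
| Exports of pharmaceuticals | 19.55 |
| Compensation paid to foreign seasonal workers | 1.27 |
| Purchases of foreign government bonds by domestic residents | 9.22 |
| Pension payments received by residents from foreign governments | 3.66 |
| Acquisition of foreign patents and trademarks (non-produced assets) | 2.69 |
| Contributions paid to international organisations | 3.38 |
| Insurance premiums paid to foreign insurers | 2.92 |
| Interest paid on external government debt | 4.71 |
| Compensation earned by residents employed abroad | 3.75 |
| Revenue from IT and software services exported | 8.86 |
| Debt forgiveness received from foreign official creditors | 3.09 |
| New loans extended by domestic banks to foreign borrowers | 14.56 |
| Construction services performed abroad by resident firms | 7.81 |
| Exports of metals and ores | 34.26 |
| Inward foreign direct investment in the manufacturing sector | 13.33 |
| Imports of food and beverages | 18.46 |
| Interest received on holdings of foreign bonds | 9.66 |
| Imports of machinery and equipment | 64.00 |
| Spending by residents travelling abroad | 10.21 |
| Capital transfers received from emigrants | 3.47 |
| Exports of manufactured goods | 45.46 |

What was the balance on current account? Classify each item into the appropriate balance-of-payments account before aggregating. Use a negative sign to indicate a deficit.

28.06

Goods: 45.46 + 34.26 - 64.00 - 18.46 + 19.55 = 16.81
Services: 7.81 - 2.92 + 8.86 - 10.21 = 3.54
Primary income: 9.66 + 3.75 - 1.27 - 4.71 = 7.43
Secondary income: 3.66 - 3.38 = 0.28
Current account = 16.81 + 3.54 + 7.43 + 0.28 = 28.06
(Excluded from the current account — financial account: purchases of foreign government bonds by domestic residents 9.22, new loans extended by domestic banks to foreign borrowers 14.56, inward foreign direct investment in the manufacturing sector 13.33; capital account: acquisition of foreign patents and trademarks (non-produced assets) 2.69, debt forgiveness received from foreign official creditors 3.09, capital transfers received from emigrants 3.47.)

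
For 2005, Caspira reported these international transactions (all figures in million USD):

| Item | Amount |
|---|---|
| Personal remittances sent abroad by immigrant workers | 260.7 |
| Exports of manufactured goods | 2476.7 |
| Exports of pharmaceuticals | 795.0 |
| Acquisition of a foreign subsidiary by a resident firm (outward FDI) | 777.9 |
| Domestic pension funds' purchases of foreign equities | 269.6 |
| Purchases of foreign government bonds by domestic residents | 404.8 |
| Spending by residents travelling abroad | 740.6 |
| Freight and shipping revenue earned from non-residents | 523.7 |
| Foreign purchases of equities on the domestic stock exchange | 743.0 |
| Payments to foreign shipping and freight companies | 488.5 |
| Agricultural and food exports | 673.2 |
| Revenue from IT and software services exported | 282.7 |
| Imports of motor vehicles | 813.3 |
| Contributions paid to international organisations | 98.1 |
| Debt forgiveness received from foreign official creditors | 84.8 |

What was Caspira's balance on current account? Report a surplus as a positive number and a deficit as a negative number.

Goods: 2476.7 + 795.0 - 813.3 + 673.2 = 3131.6
Services: -740.6 - 488.5 + 282.7 + 523.7 = -422.7
Secondary income: -260.7 - 98.1 = -358.8
Current account = 3131.6 + (-422.7) + (-358.8) = 2350.1
(Excluded from the current account — financial account: acquisition of a foreign subsidiary by a resident firm (outward FDI) 777.9, domestic pension funds' purchases of foreign equities 269.6, purchases of foreign government bonds by domestic residents 404.8, foreign purchases of equities on the domestic stock exchange 743.0; capital account: debt forgiveness received from foreign official creditors 84.8.)

2350.1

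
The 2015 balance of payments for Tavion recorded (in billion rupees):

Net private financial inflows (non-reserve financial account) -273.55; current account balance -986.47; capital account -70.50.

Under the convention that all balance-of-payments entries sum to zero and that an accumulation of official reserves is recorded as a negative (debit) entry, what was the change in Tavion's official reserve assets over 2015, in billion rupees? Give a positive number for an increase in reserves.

Official reserve transactions balance = -((-986.47) + (-70.50) + (-273.55)) = 1330.52
An accumulation of reserves is recorded as a debit (negative entry), so the change in the stock of reserves is the negative of that balance.
Change in official reserves = -(1330.52) = -1330.52

-1330.52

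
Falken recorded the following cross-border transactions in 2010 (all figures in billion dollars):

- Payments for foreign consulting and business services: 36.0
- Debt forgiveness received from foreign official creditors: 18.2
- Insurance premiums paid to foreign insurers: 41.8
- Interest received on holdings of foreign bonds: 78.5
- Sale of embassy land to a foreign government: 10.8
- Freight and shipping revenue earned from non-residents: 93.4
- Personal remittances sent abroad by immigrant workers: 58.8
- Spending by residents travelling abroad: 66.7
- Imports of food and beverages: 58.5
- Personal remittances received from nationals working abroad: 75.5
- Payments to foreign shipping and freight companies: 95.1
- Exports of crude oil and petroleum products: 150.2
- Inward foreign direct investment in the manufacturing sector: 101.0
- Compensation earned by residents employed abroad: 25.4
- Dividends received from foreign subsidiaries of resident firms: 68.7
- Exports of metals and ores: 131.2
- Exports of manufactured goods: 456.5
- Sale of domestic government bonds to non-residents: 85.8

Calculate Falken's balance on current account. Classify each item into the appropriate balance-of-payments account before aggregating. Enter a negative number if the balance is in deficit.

Goods: -58.5 + 456.5 + 150.2 + 131.2 = 679.4
Services: -95.1 - 36.0 - 66.7 - 41.8 + 93.4 = -146.2
Primary income: 68.7 + 78.5 + 25.4 = 172.6
Secondary income: -58.8 + 75.5 = 16.7
Current account = 679.4 + (-146.2) + 172.6 + 16.7 = 722.5
(Excluded from the current account — capital account: debt forgiveness received from foreign official creditors 18.2, sale of embassy land to a foreign government 10.8; financial account: inward foreign direct investment in the manufacturing sector 101.0, sale of domestic government bonds to non-residents 85.8.)

722.5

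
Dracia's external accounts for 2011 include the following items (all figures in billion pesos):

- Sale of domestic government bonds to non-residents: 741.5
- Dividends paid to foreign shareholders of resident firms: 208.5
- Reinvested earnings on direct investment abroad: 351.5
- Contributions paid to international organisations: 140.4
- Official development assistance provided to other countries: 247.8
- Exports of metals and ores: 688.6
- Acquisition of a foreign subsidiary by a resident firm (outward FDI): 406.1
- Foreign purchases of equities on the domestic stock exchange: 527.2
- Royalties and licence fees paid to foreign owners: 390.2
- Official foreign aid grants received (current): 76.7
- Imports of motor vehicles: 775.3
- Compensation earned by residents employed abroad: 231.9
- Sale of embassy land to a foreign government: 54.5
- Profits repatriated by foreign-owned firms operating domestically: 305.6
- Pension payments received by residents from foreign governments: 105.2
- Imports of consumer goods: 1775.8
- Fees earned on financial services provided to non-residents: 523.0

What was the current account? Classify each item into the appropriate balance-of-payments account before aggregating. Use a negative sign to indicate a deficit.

-1866.7

Goods: -1775.8 - 775.3 + 688.6 = -1862.5
Services: 523.0 - 390.2 = 132.8
Primary income: 351.5 + 231.9 - 305.6 - 208.5 = 69.3
Secondary income: -140.4 - 247.8 + 105.2 + 76.7 = -206.3
Current account = (-1862.5) + 132.8 + 69.3 + (-206.3) = -1866.7
(Excluded from the current account — financial account: sale of domestic government bonds to non-residents 741.5, acquisition of a foreign subsidiary by a resident firm (outward FDI) 406.1, foreign purchases of equities on the domestic stock exchange 527.2; capital account: sale of embassy land to a foreign government 54.5.)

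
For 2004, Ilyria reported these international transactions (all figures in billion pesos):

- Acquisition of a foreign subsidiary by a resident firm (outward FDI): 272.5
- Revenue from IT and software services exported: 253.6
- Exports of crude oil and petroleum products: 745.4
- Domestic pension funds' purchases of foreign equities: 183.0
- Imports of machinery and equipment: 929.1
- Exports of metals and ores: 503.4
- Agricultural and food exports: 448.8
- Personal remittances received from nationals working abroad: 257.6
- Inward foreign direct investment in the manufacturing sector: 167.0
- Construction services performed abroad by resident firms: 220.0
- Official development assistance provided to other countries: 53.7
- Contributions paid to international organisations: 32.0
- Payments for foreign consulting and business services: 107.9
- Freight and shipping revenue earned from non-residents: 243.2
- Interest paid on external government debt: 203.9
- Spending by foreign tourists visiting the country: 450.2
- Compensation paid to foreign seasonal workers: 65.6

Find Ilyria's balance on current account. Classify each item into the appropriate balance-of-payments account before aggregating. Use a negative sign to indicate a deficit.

Goods: 745.4 + 448.8 - 929.1 + 503.4 = 768.5
Services: 253.6 + 220.0 + 243.2 - 107.9 + 450.2 = 1059.1
Primary income: -203.9 - 65.6 = -269.5
Secondary income: 257.6 - 53.7 - 32.0 = 171.9
Current account = 768.5 + 1059.1 + (-269.5) + 171.9 = 1730.0
(Excluded from the current account — financial account: acquisition of a foreign subsidiary by a resident firm (outward FDI) 272.5, domestic pension funds' purchases of foreign equities 183.0, inward foreign direct investment in the manufacturing sector 167.0.)

1730.0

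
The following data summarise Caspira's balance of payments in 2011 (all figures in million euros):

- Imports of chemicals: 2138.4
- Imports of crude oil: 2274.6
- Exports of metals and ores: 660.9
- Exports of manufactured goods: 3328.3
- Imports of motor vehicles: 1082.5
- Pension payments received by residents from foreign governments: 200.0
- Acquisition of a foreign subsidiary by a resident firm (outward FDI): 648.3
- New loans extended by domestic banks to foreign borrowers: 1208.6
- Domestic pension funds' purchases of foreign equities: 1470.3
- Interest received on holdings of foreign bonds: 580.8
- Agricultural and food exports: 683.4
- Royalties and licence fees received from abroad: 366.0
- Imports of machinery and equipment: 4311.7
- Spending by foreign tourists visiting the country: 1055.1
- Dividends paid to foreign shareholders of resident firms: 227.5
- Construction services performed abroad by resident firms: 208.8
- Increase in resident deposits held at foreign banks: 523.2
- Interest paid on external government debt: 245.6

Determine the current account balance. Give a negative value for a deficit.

-3197.0

Goods: -2138.4 - 1082.5 - 4311.7 + 683.4 + 3328.3 + 660.9 - 2274.6 = -5134.6
Services: 208.8 + 1055.1 + 366.0 = 1629.9
Primary income: -227.5 - 245.6 + 580.8 = 107.7
Secondary income: 200.0
Current account = (-5134.6) + 1629.9 + 107.7 + 200.0 = -3197.0
(Excluded from the current account — financial account: acquisition of a foreign subsidiary by a resident firm (outward FDI) 648.3, new loans extended by domestic banks to foreign borrowers 1208.6, domestic pension funds' purchases of foreign equities 1470.3, increase in resident deposits held at foreign banks 523.2.)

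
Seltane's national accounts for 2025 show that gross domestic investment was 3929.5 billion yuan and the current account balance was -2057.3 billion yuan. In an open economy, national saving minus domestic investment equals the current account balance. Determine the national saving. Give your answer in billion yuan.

1872.2

S - I = CA (net lending to the rest of the world).
S = I + CA = 3929.5 + (-2057.3) = 1872.2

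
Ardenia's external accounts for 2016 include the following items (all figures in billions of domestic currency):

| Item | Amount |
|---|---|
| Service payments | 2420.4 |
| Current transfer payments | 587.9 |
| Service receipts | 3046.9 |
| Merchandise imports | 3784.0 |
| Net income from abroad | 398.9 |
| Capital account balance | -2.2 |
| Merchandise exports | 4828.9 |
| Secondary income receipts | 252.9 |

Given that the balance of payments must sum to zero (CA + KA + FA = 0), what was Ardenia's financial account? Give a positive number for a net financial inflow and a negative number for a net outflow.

Goods balance = 4828.9 - 3784.0 = 1044.9
Services balance = 3046.9 - 2420.4 = 626.5
Trade balance (goods + services) = 1044.9 + 626.5 = 1671.4
Net primary income = 398.9
Net secondary income = 252.9 - 587.9 = -335.0
Current account = 1671.4 + 398.9 + (-335.0) = 1735.3
Financial account = -(1735.3 + (-2.2)) = -1733.1

-1733.1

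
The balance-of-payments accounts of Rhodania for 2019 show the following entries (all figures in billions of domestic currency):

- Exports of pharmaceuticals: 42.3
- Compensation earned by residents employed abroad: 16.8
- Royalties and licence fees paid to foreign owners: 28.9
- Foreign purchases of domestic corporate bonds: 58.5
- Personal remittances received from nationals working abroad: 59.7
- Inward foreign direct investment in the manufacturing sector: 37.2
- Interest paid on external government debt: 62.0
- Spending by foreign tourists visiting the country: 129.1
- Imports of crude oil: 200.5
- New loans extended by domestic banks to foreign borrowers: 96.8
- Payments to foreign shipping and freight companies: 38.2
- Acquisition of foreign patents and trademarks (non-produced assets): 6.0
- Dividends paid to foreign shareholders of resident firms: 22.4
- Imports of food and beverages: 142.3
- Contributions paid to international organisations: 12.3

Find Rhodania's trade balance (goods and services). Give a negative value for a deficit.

-238.5

Goods: 42.3 - 200.5 - 142.3 = -300.5
Services: 129.1 - 28.9 - 38.2 = 62.0
Trade balance = -300.5 + 62.0 = -238.5
(Excluded from the trade balance — primary income: compensation earned by residents employed abroad 16.8, interest paid on external government debt 62.0, dividends paid to foreign shareholders of resident firms 22.4; financial account: foreign purchases of domestic corporate bonds 58.5, inward foreign direct investment in the manufacturing sector 37.2, new loans extended by domestic banks to foreign borrowers 96.8; secondary income: personal remittances received from nationals working abroad 59.7, contributions paid to international organisations 12.3; capital account: acquisition of foreign patents and trademarks (non-produced assets) 6.0.)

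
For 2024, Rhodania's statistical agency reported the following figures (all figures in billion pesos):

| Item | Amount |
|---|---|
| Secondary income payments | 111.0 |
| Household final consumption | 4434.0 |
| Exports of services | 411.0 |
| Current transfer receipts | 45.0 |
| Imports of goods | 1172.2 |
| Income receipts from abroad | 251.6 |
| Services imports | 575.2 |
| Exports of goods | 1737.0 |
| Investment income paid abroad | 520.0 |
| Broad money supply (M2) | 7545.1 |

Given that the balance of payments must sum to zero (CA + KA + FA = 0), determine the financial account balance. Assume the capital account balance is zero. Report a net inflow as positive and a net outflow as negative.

-66.2

Goods balance = 1737.0 - 1172.2 = 564.8
Services balance = 411.0 - 575.2 = -164.2
Trade balance (goods + services) = 564.8 + (-164.2) = 400.6
Net primary income = 251.6 - 520.0 = -268.4
Net secondary income = 45.0 - 111.0 = -66.0
Current account = 400.6 + (-268.4) + (-66.0) = 66.2
Financial account = -(66.2) = -66.2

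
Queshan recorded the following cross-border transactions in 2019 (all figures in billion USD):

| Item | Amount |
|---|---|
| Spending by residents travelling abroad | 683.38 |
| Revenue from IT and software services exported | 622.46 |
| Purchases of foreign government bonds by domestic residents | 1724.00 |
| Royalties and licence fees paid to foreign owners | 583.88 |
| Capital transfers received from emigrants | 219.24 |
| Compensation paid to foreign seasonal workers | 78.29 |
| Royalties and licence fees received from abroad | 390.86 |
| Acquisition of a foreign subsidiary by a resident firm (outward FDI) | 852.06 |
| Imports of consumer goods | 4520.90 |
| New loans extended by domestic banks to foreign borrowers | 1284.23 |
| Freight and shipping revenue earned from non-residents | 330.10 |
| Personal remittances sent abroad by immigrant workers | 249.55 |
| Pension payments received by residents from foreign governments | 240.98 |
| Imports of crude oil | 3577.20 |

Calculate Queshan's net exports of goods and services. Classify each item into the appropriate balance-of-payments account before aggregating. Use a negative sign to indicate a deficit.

-8021.94

Goods: -4520.90 - 3577.20 = -8098.10
Services: -583.88 - 683.38 + 622.46 + 330.10 + 390.86 = 76.16
Trade balance = -8098.10 + 76.16 = -8021.94
(Excluded from the trade balance — financial account: purchases of foreign government bonds by domestic residents 1724.00, acquisition of a foreign subsidiary by a resident firm (outward FDI) 852.06, new loans extended by domestic banks to foreign borrowers 1284.23; capital account: capital transfers received from emigrants 219.24; primary income: compensation paid to foreign seasonal workers 78.29; secondary income: personal remittances sent abroad by immigrant workers 249.55, pension payments received by residents from foreign governments 240.98.)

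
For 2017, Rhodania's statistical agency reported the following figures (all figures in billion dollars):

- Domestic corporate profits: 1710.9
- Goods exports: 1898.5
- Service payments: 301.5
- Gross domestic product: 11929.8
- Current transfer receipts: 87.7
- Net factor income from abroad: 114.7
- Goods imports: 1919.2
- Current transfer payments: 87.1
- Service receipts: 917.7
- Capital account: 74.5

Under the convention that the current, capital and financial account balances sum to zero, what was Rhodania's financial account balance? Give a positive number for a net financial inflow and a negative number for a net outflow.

-785.3

Goods balance = 1898.5 - 1919.2 = -20.7
Services balance = 917.7 - 301.5 = 616.2
Trade balance (goods + services) = -20.7 + 616.2 = 595.5
Net primary income = 114.7
Net secondary income = 87.7 - 87.1 = 0.6
Current account = 595.5 + 114.7 + 0.6 = 710.8
Financial account = -(710.8 + 74.5) = -785.3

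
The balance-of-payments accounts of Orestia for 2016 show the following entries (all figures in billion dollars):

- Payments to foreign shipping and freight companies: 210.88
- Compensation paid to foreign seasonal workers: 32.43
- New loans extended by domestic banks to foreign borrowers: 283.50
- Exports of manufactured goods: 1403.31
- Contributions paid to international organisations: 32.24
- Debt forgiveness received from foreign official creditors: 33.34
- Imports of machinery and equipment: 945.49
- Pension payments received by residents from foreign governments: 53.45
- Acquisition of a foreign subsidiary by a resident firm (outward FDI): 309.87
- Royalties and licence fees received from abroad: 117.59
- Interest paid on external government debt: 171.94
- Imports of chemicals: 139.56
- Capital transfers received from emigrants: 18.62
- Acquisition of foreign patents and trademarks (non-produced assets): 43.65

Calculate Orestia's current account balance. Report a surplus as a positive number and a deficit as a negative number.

Goods: 1403.31 - 945.49 - 139.56 = 318.26
Services: 117.59 - 210.88 = -93.29
Primary income: -171.94 - 32.43 = -204.37
Secondary income: -32.24 + 53.45 = 21.21
Current account = 318.26 + (-93.29) + (-204.37) + 21.21 = 41.81
(Excluded from the current account — financial account: new loans extended by domestic banks to foreign borrowers 283.50, acquisition of a foreign subsidiary by a resident firm (outward FDI) 309.87; capital account: debt forgiveness received from foreign official creditors 33.34, capital transfers received from emigrants 18.62, acquisition of foreign patents and trademarks (non-produced assets) 43.65.)

41.81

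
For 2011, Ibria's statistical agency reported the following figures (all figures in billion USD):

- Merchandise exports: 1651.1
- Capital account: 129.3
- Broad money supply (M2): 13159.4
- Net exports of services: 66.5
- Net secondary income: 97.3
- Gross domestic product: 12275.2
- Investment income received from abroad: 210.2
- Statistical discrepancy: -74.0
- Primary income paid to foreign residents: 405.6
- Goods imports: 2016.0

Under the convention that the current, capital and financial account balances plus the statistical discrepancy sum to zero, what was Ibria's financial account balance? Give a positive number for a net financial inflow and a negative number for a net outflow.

Goods balance = 1651.1 - 2016.0 = -364.9
Services balance = 66.5
Trade balance (goods + services) = -364.9 + 66.5 = -298.4
Net primary income = 210.2 - 405.6 = -195.4
Net secondary income = 97.3
Current account = -298.4 + (-195.4) + 97.3 = -396.5
Financial account = -(-396.5 + 129.3 + (-74.0)) = 341.2

341.2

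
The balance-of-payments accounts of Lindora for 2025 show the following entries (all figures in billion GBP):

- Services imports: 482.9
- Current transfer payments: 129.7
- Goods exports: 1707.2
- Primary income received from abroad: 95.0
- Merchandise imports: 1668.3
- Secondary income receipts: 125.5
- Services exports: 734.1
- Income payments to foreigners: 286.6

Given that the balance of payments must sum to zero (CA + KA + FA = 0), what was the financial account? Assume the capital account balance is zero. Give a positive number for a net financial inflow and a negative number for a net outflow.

-94.3

Goods balance = 1707.2 - 1668.3 = 38.9
Services balance = 734.1 - 482.9 = 251.2
Trade balance (goods + services) = 38.9 + 251.2 = 290.1
Net primary income = 95.0 - 286.6 = -191.6
Net secondary income = 125.5 - 129.7 = -4.2
Current account = 290.1 + (-191.6) + (-4.2) = 94.3
Financial account = -(94.3) = -94.3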